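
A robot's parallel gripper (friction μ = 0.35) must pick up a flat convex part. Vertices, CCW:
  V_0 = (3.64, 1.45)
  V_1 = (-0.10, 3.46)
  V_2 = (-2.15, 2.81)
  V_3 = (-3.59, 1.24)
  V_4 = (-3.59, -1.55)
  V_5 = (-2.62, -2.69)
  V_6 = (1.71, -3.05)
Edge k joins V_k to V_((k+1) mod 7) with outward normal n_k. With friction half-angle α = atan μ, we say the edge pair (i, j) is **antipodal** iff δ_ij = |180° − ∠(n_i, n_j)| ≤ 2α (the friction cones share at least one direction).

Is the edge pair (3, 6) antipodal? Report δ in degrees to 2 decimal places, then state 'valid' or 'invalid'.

α = atan 0.35 = 19.29°;  2α = 38.58°
edge 3: e_3 = (+0.00, -2.79);  n_3 = (-1.0000, -0.0000)
edge 6: e_6 = (+1.93, +4.50);  n_6 = (+0.9190, -0.3942)
∠(n_3, n_6) = 156.79°
δ = |180° − 156.79°| = 23.21°
23.21° ≤ 2α = 38.58°  →  valid

δ = 23.21°, valid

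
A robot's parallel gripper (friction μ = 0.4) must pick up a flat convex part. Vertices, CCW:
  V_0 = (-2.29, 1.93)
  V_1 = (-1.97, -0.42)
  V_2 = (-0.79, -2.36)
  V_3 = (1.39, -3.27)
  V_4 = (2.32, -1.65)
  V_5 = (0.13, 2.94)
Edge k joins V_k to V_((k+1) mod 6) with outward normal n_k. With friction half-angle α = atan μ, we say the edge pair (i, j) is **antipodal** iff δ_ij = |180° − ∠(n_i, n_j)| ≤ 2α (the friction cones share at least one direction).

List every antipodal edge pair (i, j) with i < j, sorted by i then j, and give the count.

α = atan 0.4 = 21.80°;  2α = 43.60°
n_0 = (-0.9909, -0.1349)
n_1 = (-0.8544, -0.5197)
n_2 = (-0.3852, -0.9228)
n_3 = (+0.8673, -0.4979)
n_4 = (+0.9025, +0.4306)
n_5 = (-0.3852, +0.9229)
  (0,1): δ = 156.44°  ·
  (0,2): δ = 120.41°  ·
  (0,3): δ = 37.61°  ✓
  (0,4): δ = 17.75°  ✓
  (0,5): δ = 104.90°  ·
  (1,2): δ = 143.97°  ·
  (1,3): δ = 61.17°  ·
  (1,4): δ = 5.80°  ✓
  (1,5): δ = 81.34°  ·
  (2,3): δ = 97.20°  ·
  (2,4): δ = 41.84°  ✓
  (2,5): δ = 45.31°  ·
  (3,4): δ = 124.63°  ·
  (3,5): δ = 37.49°  ✓
  (4,5): δ = 92.85°  ·
antipodal pairs: 5

count = 5; pairs: (0,3), (0,4), (1,4), (2,4), (3,5)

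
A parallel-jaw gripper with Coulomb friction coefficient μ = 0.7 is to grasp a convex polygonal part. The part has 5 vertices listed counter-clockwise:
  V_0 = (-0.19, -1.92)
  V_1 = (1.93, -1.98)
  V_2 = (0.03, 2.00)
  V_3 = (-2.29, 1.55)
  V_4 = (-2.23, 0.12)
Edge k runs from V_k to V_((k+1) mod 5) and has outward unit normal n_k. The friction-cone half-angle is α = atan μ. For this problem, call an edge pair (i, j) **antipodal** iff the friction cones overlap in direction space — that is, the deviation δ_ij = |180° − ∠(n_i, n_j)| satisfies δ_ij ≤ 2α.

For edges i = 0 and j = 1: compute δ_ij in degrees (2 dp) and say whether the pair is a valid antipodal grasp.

α = atan 0.7 = 34.99°;  2α = 69.98°
edge 0: e_0 = (+2.12, -0.06);  n_0 = (-0.0283, -0.9996)
edge 1: e_1 = (-1.90, +3.98);  n_1 = (+0.9024, +0.4308)
∠(n_0, n_1) = 117.14°
δ = |180° − 117.14°| = 62.86°
62.86° ≤ 2α = 69.98°  →  valid

δ = 62.86°, valid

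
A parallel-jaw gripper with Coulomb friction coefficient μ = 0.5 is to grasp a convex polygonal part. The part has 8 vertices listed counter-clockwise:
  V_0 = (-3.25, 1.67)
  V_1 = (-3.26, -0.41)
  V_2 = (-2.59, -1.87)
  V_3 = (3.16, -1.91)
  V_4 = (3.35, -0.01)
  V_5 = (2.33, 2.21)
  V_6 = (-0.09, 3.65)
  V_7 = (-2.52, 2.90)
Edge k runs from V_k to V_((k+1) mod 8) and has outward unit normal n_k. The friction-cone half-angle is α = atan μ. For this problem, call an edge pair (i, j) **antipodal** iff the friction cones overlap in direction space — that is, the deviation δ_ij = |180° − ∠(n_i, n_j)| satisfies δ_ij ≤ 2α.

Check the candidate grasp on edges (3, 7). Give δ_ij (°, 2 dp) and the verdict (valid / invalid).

δ = 24.98°, valid

α = atan 0.5 = 26.57°;  2α = 53.13°
edge 3: e_3 = (+0.19, +1.90);  n_3 = (+0.9950, -0.0995)
edge 7: e_7 = (-0.73, -1.23);  n_7 = (-0.8600, +0.5104)
∠(n_3, n_7) = 155.02°
δ = |180° − 155.02°| = 24.98°
24.98° ≤ 2α = 53.13°  →  valid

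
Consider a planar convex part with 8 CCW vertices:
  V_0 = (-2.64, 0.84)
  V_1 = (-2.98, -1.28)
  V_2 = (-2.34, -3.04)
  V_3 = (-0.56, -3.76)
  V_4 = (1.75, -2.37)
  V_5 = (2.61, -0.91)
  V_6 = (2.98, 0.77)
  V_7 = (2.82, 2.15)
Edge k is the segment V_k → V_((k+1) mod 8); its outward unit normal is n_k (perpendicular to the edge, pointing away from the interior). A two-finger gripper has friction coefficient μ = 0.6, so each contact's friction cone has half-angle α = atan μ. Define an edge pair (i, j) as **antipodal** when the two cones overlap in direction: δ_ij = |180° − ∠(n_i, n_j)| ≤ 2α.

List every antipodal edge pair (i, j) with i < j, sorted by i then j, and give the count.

count = 11; pairs: (0,3), (0,4), (0,5), (0,6), (1,4), (1,5), (1,6), (2,6), (2,7), (3,7), (4,7)

α = atan 0.6 = 30.96°;  2α = 61.93°
n_0 = (-0.9874, +0.1584)
n_1 = (-0.9398, -0.3417)
n_2 = (-0.3750, -0.9270)
n_3 = (+0.5156, -0.8568)
n_4 = (+0.8616, -0.5075)
n_5 = (+0.9766, -0.2151)
n_6 = (+0.9933, +0.1152)
n_7 = (-0.2333, +0.9724)
  (0,1): δ = 150.91°  ·
  (0,2): δ = 102.91°  ·
  (0,3): δ = 49.85°  ✓
  (0,4): δ = 21.39°  ✓
  (0,5): δ = 3.31°  ✓
  (0,6): δ = 15.72°  ✓
  (0,7): δ = 112.60°  ·
  (1,2): δ = 132.01°  ·
  (1,3): δ = 78.95°  ·
  (1,4): δ = 50.48°  ✓
  (1,5): δ = 32.40°  ✓
  (1,6): δ = 13.37°  ✓
  (1,7): δ = 83.51°  ·
  (2,3): δ = 126.94°  ·
  (2,4): δ = 98.48°  ·
  (2,5): δ = 80.40°  ·
  (2,6): δ = 61.36°  ✓
  (2,7): δ = 35.51°  ✓
  (3,4): δ = 151.54°  ·
  (3,5): δ = 133.46°  ·
  (3,6): δ = 114.42°  ·
  (3,7): δ = 17.54°  ✓
  (4,5): δ = 161.92°  ·
  (4,6): δ = 142.89°  ·
  (4,7): δ = 46.01°  ✓
  (5,6): δ = 160.97°  ·
  (5,7): δ = 64.09°  ·
  (6,7): δ = 83.12°  ·
antipodal pairs: 11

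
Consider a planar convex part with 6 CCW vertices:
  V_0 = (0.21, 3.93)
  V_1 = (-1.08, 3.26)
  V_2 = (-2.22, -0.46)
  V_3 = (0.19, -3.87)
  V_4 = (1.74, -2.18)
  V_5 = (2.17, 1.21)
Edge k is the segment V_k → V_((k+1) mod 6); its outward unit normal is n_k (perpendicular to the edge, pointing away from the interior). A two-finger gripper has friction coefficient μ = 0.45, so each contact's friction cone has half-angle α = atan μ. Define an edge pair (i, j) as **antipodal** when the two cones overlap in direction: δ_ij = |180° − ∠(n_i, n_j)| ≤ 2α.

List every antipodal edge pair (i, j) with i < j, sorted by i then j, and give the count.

α = atan 0.45 = 24.23°;  2α = 48.46°
n_0 = (-0.4609, +0.8874)
n_1 = (-0.9561, +0.2930)
n_2 = (-0.8166, -0.5772)
n_3 = (+0.7370, -0.6759)
n_4 = (+0.9921, -0.1258)
n_5 = (+0.8113, +0.5846)
  (0,1): δ = 134.48°  ·
  (0,2): δ = 82.20°  ·
  (0,3): δ = 20.03°  ✓
  (0,4): δ = 55.32°  ·
  (0,5): δ = 98.33°  ·
  (1,2): δ = 127.71°  ·
  (1,3): δ = 25.49°  ✓
  (1,4): δ = 9.81°  ✓
  (1,5): δ = 52.81°  ·
  (2,3): δ = 77.78°  ·
  (2,4): δ = 42.48°  ✓
  (2,5): δ = 0.53°  ✓
  (3,4): δ = 144.70°  ·
  (3,5): δ = 101.70°  ·
  (4,5): δ = 136.99°  ·
antipodal pairs: 5

count = 5; pairs: (0,3), (1,3), (1,4), (2,4), (2,5)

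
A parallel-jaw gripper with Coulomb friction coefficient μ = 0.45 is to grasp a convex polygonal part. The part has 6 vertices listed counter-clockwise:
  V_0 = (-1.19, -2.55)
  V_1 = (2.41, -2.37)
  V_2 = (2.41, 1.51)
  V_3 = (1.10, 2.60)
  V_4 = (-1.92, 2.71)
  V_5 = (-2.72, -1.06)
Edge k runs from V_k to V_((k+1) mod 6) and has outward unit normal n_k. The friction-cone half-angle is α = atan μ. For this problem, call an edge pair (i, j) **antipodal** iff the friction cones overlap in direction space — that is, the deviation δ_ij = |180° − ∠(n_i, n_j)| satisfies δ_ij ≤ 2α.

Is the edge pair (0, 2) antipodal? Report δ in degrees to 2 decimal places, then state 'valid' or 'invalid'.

α = atan 0.45 = 24.23°;  2α = 48.46°
edge 0: e_0 = (+3.60, +0.18);  n_0 = (+0.0499, -0.9988)
edge 2: e_2 = (-1.31, +1.09);  n_2 = (+0.6396, +0.7687)
∠(n_0, n_2) = 137.38°
δ = |180° − 137.38°| = 42.62°
42.62° ≤ 2α = 48.46°  →  valid

δ = 42.62°, valid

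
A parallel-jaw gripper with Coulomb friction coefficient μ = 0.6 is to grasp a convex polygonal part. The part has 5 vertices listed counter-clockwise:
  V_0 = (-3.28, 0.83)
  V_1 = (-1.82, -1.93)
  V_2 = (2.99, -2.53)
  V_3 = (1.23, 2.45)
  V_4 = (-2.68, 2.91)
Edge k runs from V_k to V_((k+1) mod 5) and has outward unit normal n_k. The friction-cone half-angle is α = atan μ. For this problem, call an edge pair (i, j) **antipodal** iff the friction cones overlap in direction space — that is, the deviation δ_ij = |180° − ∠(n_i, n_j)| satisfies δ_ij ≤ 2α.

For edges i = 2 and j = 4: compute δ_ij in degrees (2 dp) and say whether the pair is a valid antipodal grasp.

δ = 35.55°, valid

α = atan 0.6 = 30.96°;  2α = 61.93°
edge 2: e_2 = (-1.76, +4.98);  n_2 = (+0.9429, +0.3332)
edge 4: e_4 = (-0.60, -2.08);  n_4 = (-0.9608, +0.2772)
∠(n_2, n_4) = 144.45°
δ = |180° − 144.45°| = 35.55°
35.55° ≤ 2α = 61.93°  →  valid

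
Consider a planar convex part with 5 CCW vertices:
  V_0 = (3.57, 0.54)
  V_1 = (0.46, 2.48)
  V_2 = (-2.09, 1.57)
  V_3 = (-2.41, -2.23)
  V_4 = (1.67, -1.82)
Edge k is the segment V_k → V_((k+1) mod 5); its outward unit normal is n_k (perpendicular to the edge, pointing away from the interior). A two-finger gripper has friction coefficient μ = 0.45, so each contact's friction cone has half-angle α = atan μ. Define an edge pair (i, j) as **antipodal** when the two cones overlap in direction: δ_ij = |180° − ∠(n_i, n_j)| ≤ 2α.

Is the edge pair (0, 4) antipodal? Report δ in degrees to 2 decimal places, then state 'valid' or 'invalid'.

δ = 83.12°, invalid

α = atan 0.45 = 24.23°;  2α = 48.46°
edge 0: e_0 = (-3.11, +1.94);  n_0 = (+0.5293, +0.8485)
edge 4: e_4 = (+1.90, +2.36);  n_4 = (+0.7789, -0.6271)
∠(n_0, n_4) = 96.88°
δ = |180° − 96.88°| = 83.12°
83.12° > 2α = 48.46°  →  invalid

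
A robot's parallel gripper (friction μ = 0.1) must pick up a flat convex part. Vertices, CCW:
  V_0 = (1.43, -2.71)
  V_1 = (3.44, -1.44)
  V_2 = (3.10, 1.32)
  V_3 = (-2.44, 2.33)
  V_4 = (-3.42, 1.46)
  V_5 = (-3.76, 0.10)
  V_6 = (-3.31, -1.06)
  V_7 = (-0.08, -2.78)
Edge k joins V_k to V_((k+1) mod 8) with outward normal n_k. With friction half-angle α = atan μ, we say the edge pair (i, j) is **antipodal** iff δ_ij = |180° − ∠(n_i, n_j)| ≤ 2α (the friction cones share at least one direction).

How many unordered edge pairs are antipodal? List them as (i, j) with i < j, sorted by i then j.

α = atan 0.1 = 5.71°;  2α = 11.42°
n_0 = (+0.5342, -0.8454)
n_1 = (+0.9925, +0.1223)
n_2 = (+0.1794, +0.9838)
n_3 = (-0.6639, +0.7478)
n_4 = (-0.9701, +0.2425)
n_5 = (-0.9323, -0.3617)
n_6 = (-0.4700, -0.8827)
n_7 = (+0.0463, -0.9989)
  (0,1): δ = 115.26°  ·
  (0,2): δ = 42.62°  ·
  (0,3): δ = 9.31°  ✓
  (0,4): δ = 43.68°  ·
  (0,5): δ = 78.92°  ·
  (0,6): δ = 119.68°  ·
  (0,7): δ = 150.37°  ·
  (1,2): δ = 107.35°  ·
  (1,3): δ = 55.43°  ·
  (1,4): δ = 21.06°  ·
  (1,5): δ = 14.18°  ·
  (1,6): δ = 54.94°  ·
  (1,7): δ = 85.63°  ·
  (2,3): δ = 128.07°  ·
  (2,4): δ = 93.70°  ·
  (2,5): δ = 58.47°  ·
  (2,6): δ = 17.70°  ·
  (2,7): δ = 12.99°  ·
  (3,4): δ = 145.63°  ·
  (3,5): δ = 110.39°  ·
  (3,6): δ = 69.63°  ·
  (3,7): δ = 38.94°  ·
  (4,5): δ = 144.76°  ·
  (4,6): δ = 104.00°  ·
  (4,7): δ = 73.31°  ·
  (5,6): δ = 139.24°  ·
  (5,7): δ = 108.55°  ·
  (6,7): δ = 149.31°  ·
antipodal pairs: 1

count = 1; pairs: (0,3)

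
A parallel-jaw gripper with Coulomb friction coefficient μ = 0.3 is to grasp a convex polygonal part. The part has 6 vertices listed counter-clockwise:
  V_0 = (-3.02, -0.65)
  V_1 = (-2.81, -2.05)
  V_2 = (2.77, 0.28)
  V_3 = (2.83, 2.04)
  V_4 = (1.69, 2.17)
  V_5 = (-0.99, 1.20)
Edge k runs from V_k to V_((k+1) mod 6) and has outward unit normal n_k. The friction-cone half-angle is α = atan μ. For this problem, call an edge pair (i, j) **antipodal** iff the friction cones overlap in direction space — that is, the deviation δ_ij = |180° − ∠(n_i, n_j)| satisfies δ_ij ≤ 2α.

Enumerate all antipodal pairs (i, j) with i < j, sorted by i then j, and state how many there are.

α = atan 0.3 = 16.70°;  2α = 33.40°
n_0 = (-0.9889, -0.1483)
n_1 = (+0.3853, -0.9228)
n_2 = (+0.9994, -0.0341)
n_3 = (+0.1133, +0.9936)
n_4 = (-0.3403, +0.9403)
n_5 = (-0.6736, +0.7391)
  (0,1): δ = 75.87°  ·
  (0,2): δ = 10.48°  ✓
  (0,3): δ = 74.96°  ·
  (0,4): δ = 101.37°  ·
  (0,5): δ = 123.81°  ·
  (1,2): δ = 114.62°  ·
  (1,3): δ = 29.17°  ✓
  (1,4): δ = 2.77°  ✓
  (1,5): δ = 19.68°  ✓
  (2,3): δ = 94.55°  ·
  (2,4): δ = 68.15°  ·
  (2,5): δ = 45.70°  ·
  (3,4): δ = 153.60°  ·
  (3,5): δ = 131.15°  ·
  (4,5): δ = 157.55°  ·
antipodal pairs: 4

count = 4; pairs: (0,2), (1,3), (1,4), (1,5)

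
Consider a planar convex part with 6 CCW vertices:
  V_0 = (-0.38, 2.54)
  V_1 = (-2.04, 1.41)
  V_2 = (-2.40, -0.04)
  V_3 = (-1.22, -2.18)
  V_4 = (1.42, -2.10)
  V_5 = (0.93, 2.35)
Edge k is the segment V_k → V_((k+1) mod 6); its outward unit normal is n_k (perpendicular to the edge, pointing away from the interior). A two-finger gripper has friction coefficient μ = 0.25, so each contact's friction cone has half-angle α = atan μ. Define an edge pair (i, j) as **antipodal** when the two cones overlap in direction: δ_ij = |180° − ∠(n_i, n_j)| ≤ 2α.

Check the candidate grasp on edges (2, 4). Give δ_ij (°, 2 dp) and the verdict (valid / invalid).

δ = 22.59°, valid

α = atan 0.25 = 14.04°;  2α = 28.07°
edge 2: e_2 = (+1.18, -2.14);  n_2 = (-0.8757, -0.4829)
edge 4: e_4 = (-0.49, +4.45);  n_4 = (+0.9940, +0.1095)
∠(n_2, n_4) = 157.41°
δ = |180° − 157.41°| = 22.59°
22.59° ≤ 2α = 28.07°  →  valid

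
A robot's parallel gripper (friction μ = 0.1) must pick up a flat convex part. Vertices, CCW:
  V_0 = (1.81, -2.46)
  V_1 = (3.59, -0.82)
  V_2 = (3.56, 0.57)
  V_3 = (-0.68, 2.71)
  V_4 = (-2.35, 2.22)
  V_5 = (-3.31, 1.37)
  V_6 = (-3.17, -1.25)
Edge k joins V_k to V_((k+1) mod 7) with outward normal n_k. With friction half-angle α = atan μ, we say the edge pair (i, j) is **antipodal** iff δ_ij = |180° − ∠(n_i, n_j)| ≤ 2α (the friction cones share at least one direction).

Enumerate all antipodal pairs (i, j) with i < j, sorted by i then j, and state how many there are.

α = atan 0.1 = 5.71°;  2α = 11.42°
n_0 = (+0.6776, -0.7354)
n_1 = (+0.9998, +0.0216)
n_2 = (+0.4506, +0.8927)
n_3 = (-0.2815, +0.9595)
n_4 = (-0.6629, +0.7487)
n_5 = (-0.9986, -0.0534)
n_6 = (-0.2361, -0.9717)
  (0,1): δ = 131.42°  ·
  (0,2): δ = 69.44°  ·
  (0,3): δ = 26.30°  ·
  (0,4): δ = 1.13°  ✓
  (0,5): δ = 50.40°  ·
  (0,6): δ = 123.69°  ·
  (1,2): δ = 118.02°  ·
  (1,3): δ = 74.88°  ·
  (1,4): δ = 49.71°  ·
  (1,5): δ = 1.82°  ✓
  (1,6): δ = 75.11°  ·
  (2,3): δ = 136.87°  ·
  (2,4): δ = 111.70°  ·
  (2,5): δ = 60.16°  ·
  (2,6): δ = 13.12°  ·
  (3,4): δ = 154.83°  ·
  (3,5): δ = 103.29°  ·
  (3,6): δ = 30.01°  ·
  (4,5): δ = 128.46°  ·
  (4,6): δ = 55.18°  ·
  (5,6): δ = 106.72°  ·
antipodal pairs: 2

count = 2; pairs: (0,4), (1,5)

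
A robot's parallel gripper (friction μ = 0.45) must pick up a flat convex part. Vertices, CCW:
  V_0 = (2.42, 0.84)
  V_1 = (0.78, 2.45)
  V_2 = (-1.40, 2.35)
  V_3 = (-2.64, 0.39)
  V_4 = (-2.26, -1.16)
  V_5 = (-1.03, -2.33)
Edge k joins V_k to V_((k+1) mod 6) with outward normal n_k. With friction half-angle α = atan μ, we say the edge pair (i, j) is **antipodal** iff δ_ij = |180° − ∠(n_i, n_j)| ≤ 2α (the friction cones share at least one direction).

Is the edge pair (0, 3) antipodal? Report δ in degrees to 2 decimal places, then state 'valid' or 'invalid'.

α = atan 0.45 = 24.23°;  2α = 48.46°
edge 0: e_0 = (-1.64, +1.61);  n_0 = (+0.7005, +0.7136)
edge 3: e_3 = (+0.38, -1.55);  n_3 = (-0.9712, -0.2381)
∠(n_0, n_3) = 148.25°
δ = |180° − 148.25°| = 31.75°
31.75° ≤ 2α = 48.46°  →  valid

δ = 31.75°, valid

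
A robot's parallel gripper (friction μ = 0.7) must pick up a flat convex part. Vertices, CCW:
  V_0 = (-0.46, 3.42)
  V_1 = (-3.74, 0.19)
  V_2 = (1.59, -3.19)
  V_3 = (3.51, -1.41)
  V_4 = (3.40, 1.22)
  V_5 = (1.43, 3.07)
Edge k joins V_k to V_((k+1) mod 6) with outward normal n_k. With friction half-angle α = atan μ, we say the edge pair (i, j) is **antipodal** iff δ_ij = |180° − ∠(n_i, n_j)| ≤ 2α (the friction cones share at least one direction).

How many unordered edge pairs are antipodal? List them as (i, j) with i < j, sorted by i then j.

α = atan 0.7 = 34.99°;  2α = 69.98°
n_0 = (-0.7017, +0.7125)
n_1 = (-0.5355, -0.8445)
n_2 = (+0.6799, -0.7333)
n_3 = (+0.9991, +0.0418)
n_4 = (+0.6846, +0.7290)
n_5 = (+0.1821, +0.9833)
  (0,1): δ = 76.94°  ·
  (0,2): δ = 1.73°  ✓
  (0,3): δ = 47.84°  ✓
  (0,4): δ = 92.24°  ·
  (0,5): δ = 124.95°  ·
  (1,2): δ = 104.79°  ·
  (1,3): δ = 55.22°  ✓
  (1,4): δ = 10.82°  ✓
  (1,5): δ = 21.89°  ✓
  (2,3): δ = 130.44°  ·
  (2,4): δ = 86.03°  ·
  (2,5): δ = 53.32°  ✓
  (3,4): δ = 135.60°  ·
  (3,5): δ = 102.89°  ·
  (4,5): δ = 147.29°  ·
antipodal pairs: 6

count = 6; pairs: (0,2), (0,3), (1,3), (1,4), (1,5), (2,5)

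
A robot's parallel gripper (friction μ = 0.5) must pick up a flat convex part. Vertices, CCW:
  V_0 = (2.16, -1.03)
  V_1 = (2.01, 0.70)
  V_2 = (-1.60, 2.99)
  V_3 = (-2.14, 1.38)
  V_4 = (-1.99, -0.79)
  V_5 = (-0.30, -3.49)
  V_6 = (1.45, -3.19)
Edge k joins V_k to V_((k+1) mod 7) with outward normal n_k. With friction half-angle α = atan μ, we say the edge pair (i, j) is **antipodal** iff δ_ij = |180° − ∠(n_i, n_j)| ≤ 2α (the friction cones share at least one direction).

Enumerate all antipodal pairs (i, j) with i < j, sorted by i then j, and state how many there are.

α = atan 0.5 = 26.57°;  2α = 53.13°
n_0 = (+0.9963, +0.0864)
n_1 = (+0.5357, +0.8444)
n_2 = (-0.9481, +0.3180)
n_3 = (-0.9976, -0.0690)
n_4 = (-0.8476, -0.5306)
n_5 = (+0.1690, -0.9856)
n_6 = (+0.9500, -0.3123)
  (0,1): δ = 127.34°  ·
  (0,2): δ = 23.50°  ✓
  (0,3): δ = 1.00°  ✓
  (0,4): δ = 27.09°  ✓
  (0,5): δ = 94.77°  ·
  (0,6): δ = 156.85°  ·
  (1,2): δ = 76.15°  ·
  (1,3): δ = 53.66°  ·
  (1,4): δ = 25.57°  ✓
  (1,5): δ = 42.12°  ✓
  (1,6): δ = 104.19°  ·
  (2,3): δ = 157.50°  ·
  (2,4): δ = 129.41°  ·
  (2,5): δ = 61.73°  ·
  (2,6): δ = 0.35°  ✓
  (3,4): δ = 151.91°  ·
  (3,5): δ = 84.23°  ·
  (3,6): δ = 22.15°  ✓
  (4,5): δ = 112.32°  ·
  (4,6): δ = 50.24°  ✓
  (5,6): δ = 117.92°  ·
antipodal pairs: 8

count = 8; pairs: (0,2), (0,3), (0,4), (1,4), (1,5), (2,6), (3,6), (4,6)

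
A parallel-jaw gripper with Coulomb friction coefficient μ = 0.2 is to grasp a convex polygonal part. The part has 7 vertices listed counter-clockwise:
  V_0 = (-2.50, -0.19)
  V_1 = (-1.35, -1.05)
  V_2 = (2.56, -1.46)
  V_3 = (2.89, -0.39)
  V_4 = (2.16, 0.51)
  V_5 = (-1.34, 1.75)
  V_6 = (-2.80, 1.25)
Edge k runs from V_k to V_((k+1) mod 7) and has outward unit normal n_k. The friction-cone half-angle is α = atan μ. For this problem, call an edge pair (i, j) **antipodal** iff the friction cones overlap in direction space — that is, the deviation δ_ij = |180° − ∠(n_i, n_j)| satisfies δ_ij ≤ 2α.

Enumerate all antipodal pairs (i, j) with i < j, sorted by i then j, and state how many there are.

count = 3; pairs: (0,3), (0,4), (1,4)

α = atan 0.2 = 11.31°;  2α = 22.62°
n_0 = (-0.5989, -0.8008)
n_1 = (-0.1043, -0.9945)
n_2 = (+0.9556, -0.2947)
n_3 = (+0.7766, +0.6299)
n_4 = (+0.3339, +0.9426)
n_5 = (-0.3240, +0.9461)
n_6 = (-0.9790, -0.2040)
  (0,1): δ = 149.20°  ·
  (0,2): δ = 70.35°  ·
  (0,3): δ = 14.16°  ✓
  (0,4): δ = 17.28°  ✓
  (0,5): δ = 55.69°  ·
  (0,6): δ = 138.56°  ·
  (1,2): δ = 101.15°  ·
  (1,3): δ = 44.97°  ·
  (1,4): δ = 13.52°  ✓
  (1,5): δ = 24.89°  ·
  (1,6): δ = 107.75°  ·
  (2,3): δ = 123.81°  ·
  (2,4): δ = 92.37°  ·
  (2,5): δ = 53.96°  ·
  (2,6): δ = 28.91°  ·
  (3,4): δ = 148.55°  ·
  (3,5): δ = 110.14°  ·
  (3,6): δ = 27.28°  ·
  (4,5): δ = 141.59°  ·
  (4,6): δ = 58.72°  ·
  (5,6): δ = 97.14°  ·
antipodal pairs: 3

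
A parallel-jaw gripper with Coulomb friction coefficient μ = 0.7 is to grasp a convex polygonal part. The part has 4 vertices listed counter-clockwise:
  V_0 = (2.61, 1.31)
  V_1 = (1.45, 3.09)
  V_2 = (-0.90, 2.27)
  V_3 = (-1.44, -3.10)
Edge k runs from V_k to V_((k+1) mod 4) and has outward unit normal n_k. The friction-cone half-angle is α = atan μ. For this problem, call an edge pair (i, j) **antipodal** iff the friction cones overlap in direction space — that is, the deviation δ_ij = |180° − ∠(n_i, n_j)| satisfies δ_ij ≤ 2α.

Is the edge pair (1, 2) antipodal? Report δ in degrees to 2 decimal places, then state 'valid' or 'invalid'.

α = atan 0.7 = 34.99°;  2α = 69.98°
edge 1: e_1 = (-2.35, -0.82);  n_1 = (-0.3295, +0.9442)
edge 2: e_2 = (-0.54, -5.37);  n_2 = (-0.9950, +0.1001)
∠(n_1, n_2) = 65.02°
δ = |180° − 65.02°| = 114.98°
114.98° > 2α = 69.98°  →  invalid

δ = 114.98°, invalid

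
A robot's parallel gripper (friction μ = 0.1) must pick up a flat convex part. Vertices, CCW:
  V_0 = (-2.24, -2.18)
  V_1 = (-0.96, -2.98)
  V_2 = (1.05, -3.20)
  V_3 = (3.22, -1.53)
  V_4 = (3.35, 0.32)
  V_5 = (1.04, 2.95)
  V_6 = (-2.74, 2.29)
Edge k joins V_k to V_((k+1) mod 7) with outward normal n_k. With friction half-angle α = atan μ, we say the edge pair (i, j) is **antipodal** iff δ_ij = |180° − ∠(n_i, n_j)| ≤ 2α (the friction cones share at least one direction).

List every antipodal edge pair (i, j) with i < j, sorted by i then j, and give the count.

α = atan 0.1 = 5.71°;  2α = 11.42°
n_0 = (-0.5300, -0.8480)
n_1 = (-0.1088, -0.9941)
n_2 = (+0.6099, -0.7925)
n_3 = (+0.9975, -0.0701)
n_4 = (+0.7513, +0.6599)
n_5 = (-0.1720, +0.9851)
n_6 = (-0.9938, -0.1112)
  (0,1): δ = 154.24°  ·
  (0,2): δ = 110.41°  ·
  (0,3): δ = 62.01°  ·
  (0,4): δ = 16.70°  ·
  (0,5): δ = 41.91°  ·
  (0,6): δ = 128.39°  ·
  (1,2): δ = 136.17°  ·
  (1,3): δ = 87.77°  ·
  (1,4): δ = 42.46°  ·
  (1,5): δ = 16.15°  ·
  (1,6): δ = 102.63°  ·
  (2,3): δ = 131.60°  ·
  (2,4): δ = 86.29°  ·
  (2,5): δ = 27.68°  ·
  (2,6): δ = 58.80°  ·
  (3,4): δ = 134.69°  ·
  (3,5): δ = 76.08°  ·
  (3,6): δ = 10.40°  ✓
  (4,5): δ = 121.39°  ·
  (4,6): δ = 34.91°  ·
  (5,6): δ = 93.52°  ·
antipodal pairs: 1

count = 1; pairs: (3,6)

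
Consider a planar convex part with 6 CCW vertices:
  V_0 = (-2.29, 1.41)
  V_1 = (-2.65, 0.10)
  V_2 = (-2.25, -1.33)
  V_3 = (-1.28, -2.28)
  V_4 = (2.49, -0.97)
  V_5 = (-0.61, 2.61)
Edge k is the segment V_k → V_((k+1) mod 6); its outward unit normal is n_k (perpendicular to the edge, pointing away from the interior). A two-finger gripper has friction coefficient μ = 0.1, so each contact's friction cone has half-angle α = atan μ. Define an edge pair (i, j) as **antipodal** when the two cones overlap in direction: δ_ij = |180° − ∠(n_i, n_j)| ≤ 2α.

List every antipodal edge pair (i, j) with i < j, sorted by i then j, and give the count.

count = 1; pairs: (2,4)

α = atan 0.1 = 5.71°;  2α = 11.42°
n_0 = (-0.9643, +0.2650)
n_1 = (-0.9630, -0.2694)
n_2 = (-0.6997, -0.7144)
n_3 = (+0.3282, -0.9446)
n_4 = (+0.7560, +0.6546)
n_5 = (-0.5812, +0.8137)
  (0,1): δ = 149.01°  ·
  (0,2): δ = 119.04°  ·
  (0,3): δ = 55.47°  ·
  (0,4): δ = 56.26°  ·
  (0,5): δ = 140.90°  ·
  (1,2): δ = 150.03°  ·
  (1,3): δ = 86.47°  ·
  (1,4): δ = 25.26°  ·
  (1,5): δ = 109.91°  ·
  (2,3): δ = 116.44°  ·
  (2,4): δ = 4.71°  ✓
  (2,5): δ = 79.94°  ·
  (3,4): δ = 68.27°  ·
  (3,5): δ = 16.38°  ·
  (4,5): δ = 95.35°  ·
antipodal pairs: 1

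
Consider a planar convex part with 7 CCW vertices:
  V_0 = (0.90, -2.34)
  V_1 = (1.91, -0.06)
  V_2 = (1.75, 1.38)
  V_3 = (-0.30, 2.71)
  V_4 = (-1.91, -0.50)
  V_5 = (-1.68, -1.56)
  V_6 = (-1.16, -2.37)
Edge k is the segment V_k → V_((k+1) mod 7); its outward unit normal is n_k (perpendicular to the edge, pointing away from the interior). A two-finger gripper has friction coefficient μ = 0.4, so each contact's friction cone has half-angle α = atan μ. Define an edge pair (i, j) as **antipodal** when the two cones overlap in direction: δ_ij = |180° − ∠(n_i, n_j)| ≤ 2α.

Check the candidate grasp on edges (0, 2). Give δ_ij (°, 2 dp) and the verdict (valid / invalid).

α = atan 0.4 = 21.80°;  2α = 43.60°
edge 0: e_0 = (+1.01, +2.28);  n_0 = (+0.9143, -0.4050)
edge 2: e_2 = (-2.05, +1.33);  n_2 = (+0.5443, +0.8389)
∠(n_0, n_2) = 80.92°
δ = |180° − 80.92°| = 99.08°
99.08° > 2α = 43.60°  →  invalid

δ = 99.08°, invalid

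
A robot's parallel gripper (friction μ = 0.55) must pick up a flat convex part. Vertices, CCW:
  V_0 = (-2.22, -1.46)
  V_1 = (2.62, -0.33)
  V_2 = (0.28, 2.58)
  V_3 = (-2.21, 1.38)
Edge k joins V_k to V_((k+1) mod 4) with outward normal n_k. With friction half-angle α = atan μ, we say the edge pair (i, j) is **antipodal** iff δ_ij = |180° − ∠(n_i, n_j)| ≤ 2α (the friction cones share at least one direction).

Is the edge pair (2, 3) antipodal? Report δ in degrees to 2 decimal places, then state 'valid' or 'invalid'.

α = atan 0.55 = 28.81°;  2α = 57.62°
edge 2: e_2 = (-2.49, -1.20);  n_2 = (-0.4341, +0.9008)
edge 3: e_3 = (-0.01, -2.84);  n_3 = (-1.0000, +0.0035)
∠(n_2, n_3) = 64.07°
δ = |180° − 64.07°| = 115.93°
115.93° > 2α = 57.62°  →  invalid

δ = 115.93°, invalid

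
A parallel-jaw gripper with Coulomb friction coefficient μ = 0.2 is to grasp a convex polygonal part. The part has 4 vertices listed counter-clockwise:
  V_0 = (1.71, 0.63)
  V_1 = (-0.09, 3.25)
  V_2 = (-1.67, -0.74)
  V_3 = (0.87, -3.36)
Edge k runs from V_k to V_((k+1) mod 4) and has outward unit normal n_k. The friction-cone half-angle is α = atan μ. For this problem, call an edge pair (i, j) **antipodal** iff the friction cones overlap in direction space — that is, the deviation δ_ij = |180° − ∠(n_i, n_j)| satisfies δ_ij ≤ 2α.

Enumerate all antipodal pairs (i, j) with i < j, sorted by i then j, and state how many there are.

count = 2; pairs: (0,2), (1,3)

α = atan 0.2 = 11.31°;  2α = 22.62°
n_0 = (+0.8242, +0.5663)
n_1 = (-0.9298, +0.3682)
n_2 = (-0.7180, -0.6961)
n_3 = (+0.9785, -0.2060)
  (0,1): δ = 56.09°  ·
  (0,2): δ = 9.62°  ✓
  (0,3): δ = 133.62°  ·
  (1,2): δ = 114.29°  ·
  (1,3): δ = 9.71°  ✓
  (2,3): δ = 56.00°  ·
antipodal pairs: 2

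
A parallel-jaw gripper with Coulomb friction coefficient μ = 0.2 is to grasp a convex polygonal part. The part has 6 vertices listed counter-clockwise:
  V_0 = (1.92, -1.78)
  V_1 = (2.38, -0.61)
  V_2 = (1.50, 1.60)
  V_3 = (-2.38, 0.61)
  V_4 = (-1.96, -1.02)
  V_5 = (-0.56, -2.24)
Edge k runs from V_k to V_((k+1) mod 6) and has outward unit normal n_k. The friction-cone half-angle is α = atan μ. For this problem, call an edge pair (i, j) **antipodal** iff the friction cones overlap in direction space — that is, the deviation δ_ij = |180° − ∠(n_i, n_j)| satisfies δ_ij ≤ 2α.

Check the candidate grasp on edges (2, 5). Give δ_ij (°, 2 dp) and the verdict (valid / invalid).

δ = 3.81°, valid

α = atan 0.2 = 11.31°;  2α = 22.62°
edge 2: e_2 = (-3.88, -0.99);  n_2 = (-0.2472, +0.9690)
edge 5: e_5 = (+2.48, +0.46);  n_5 = (+0.1824, -0.9832)
∠(n_2, n_5) = 176.19°
δ = |180° − 176.19°| = 3.81°
3.81° ≤ 2α = 22.62°  →  valid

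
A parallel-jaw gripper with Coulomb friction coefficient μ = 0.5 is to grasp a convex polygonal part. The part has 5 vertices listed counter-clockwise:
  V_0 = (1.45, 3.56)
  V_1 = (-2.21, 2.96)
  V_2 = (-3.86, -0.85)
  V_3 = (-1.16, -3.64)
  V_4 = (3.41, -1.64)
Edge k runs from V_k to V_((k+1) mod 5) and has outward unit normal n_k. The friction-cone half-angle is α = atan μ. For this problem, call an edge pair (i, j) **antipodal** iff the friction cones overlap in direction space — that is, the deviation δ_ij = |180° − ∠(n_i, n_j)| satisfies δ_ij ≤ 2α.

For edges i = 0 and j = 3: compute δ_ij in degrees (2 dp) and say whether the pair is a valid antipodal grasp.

α = atan 0.5 = 26.57°;  2α = 53.13°
edge 0: e_0 = (-3.66, -0.60);  n_0 = (-0.1618, +0.9868)
edge 3: e_3 = (+4.57, +2.00);  n_3 = (+0.4009, -0.9161)
∠(n_0, n_3) = 165.67°
δ = |180° − 165.67°| = 14.33°
14.33° ≤ 2α = 53.13°  →  valid

δ = 14.33°, valid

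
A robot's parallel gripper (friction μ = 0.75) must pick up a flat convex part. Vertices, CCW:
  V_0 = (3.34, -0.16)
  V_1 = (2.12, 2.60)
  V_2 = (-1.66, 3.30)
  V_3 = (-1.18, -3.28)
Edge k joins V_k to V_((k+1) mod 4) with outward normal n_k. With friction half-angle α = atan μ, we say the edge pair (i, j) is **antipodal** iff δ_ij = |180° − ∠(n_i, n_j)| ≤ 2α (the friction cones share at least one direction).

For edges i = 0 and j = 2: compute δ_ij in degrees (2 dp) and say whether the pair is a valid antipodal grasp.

α = atan 0.75 = 36.87°;  2α = 73.74°
edge 0: e_0 = (-1.22, +2.76);  n_0 = (+0.9146, +0.4043)
edge 2: e_2 = (+0.48, -6.58);  n_2 = (-0.9973, -0.0728)
∠(n_0, n_2) = 160.33°
δ = |180° − 160.33°| = 19.67°
19.67° ≤ 2α = 73.74°  →  valid

δ = 19.67°, valid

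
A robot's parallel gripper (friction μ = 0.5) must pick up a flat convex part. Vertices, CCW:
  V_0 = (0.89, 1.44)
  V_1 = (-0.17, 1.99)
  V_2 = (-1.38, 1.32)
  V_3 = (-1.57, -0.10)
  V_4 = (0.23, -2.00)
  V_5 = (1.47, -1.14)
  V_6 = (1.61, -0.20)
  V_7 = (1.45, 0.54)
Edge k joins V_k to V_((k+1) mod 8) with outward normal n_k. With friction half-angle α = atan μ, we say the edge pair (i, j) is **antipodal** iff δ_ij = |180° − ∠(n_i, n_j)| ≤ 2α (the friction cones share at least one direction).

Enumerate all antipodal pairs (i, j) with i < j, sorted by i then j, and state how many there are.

α = atan 0.5 = 26.57°;  2α = 53.13°
n_0 = (+0.4606, +0.8876)
n_1 = (-0.4844, +0.8748)
n_2 = (-0.9912, +0.1326)
n_3 = (-0.7260, -0.6877)
n_4 = (+0.5699, -0.8217)
n_5 = (+0.9891, -0.1473)
n_6 = (+0.9774, +0.2113)
n_7 = (+0.8491, +0.5283)
  (0,1): δ = 123.60°  ·
  (0,2): δ = 70.20°  ·
  (0,3): δ = 19.12°  ✓
  (0,4): δ = 62.17°  ·
  (0,5): δ = 108.95°  ·
  (0,6): δ = 129.62°  ·
  (0,7): δ = 149.31°  ·
  (1,2): δ = 126.60°  ·
  (1,3): δ = 75.52°  ·
  (1,4): δ = 5.77°  ✓
  (1,5): δ = 52.55°  ✓
  (1,6): δ = 73.23°  ·
  (1,7): δ = 92.92°  ·
  (2,3): δ = 128.93°  ·
  (2,4): δ = 47.64°  ✓
  (2,5): δ = 0.85°  ✓
  (2,6): δ = 19.82°  ✓
  (2,7): δ = 39.51°  ✓
  (3,4): δ = 98.71°  ·
  (3,5): δ = 51.92°  ✓
  (3,6): δ = 31.25°  ✓
  (3,7): δ = 11.56°  ✓
  (4,5): δ = 133.21°  ·
  (4,6): δ = 112.54°  ·
  (4,7): δ = 92.85°  ·
  (5,6): δ = 159.33°  ·
  (5,7): δ = 139.64°  ·
  (6,7): δ = 160.31°  ·
antipodal pairs: 10

count = 10; pairs: (0,3), (1,4), (1,5), (2,4), (2,5), (2,6), (2,7), (3,5), (3,6), (3,7)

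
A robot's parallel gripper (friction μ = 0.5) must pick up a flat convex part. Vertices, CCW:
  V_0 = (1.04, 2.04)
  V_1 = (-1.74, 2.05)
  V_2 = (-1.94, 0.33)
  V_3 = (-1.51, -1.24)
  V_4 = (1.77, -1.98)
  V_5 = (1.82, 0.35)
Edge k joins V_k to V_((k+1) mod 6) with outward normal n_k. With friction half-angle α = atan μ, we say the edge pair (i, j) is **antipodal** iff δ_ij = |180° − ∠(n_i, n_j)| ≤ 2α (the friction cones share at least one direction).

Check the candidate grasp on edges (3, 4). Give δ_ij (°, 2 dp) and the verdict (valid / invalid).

α = atan 0.5 = 26.57°;  2α = 53.13°
edge 3: e_3 = (+3.28, -0.74);  n_3 = (-0.2201, -0.9755)
edge 4: e_4 = (+0.05, +2.33);  n_4 = (+0.9998, -0.0215)
∠(n_3, n_4) = 101.48°
δ = |180° − 101.48°| = 78.52°
78.52° > 2α = 53.13°  →  invalid

δ = 78.52°, invalid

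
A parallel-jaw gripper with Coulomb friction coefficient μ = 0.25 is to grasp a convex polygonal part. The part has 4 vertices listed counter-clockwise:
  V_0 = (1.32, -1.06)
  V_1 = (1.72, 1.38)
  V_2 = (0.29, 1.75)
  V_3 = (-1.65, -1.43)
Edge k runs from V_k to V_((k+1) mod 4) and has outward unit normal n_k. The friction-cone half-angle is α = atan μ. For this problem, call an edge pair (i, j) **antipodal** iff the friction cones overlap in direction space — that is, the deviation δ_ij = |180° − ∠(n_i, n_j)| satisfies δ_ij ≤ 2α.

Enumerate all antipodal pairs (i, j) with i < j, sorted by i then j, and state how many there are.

count = 2; pairs: (0,2), (1,3)

α = atan 0.25 = 14.04°;  2α = 28.07°
n_0 = (+0.9868, -0.1618)
n_1 = (+0.2505, +0.9681)
n_2 = (-0.8537, +0.5208)
n_3 = (+0.1236, -0.9923)
  (0,1): δ = 95.20°  ·
  (0,2): δ = 22.08°  ✓
  (0,3): δ = 106.41°  ·
  (1,2): δ = 106.88°  ·
  (1,3): δ = 21.61°  ✓
  (2,3): δ = 51.51°  ·
antipodal pairs: 2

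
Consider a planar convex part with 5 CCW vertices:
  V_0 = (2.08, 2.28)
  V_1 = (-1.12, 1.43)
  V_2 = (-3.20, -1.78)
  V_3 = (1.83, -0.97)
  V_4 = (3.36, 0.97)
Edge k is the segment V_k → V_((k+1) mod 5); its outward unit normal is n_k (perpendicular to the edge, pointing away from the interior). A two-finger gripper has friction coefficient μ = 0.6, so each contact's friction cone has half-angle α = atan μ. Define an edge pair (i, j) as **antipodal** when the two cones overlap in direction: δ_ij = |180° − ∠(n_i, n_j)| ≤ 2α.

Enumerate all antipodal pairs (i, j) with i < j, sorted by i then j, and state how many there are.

count = 5; pairs: (0,2), (0,3), (1,2), (1,3), (2,4)

α = atan 0.6 = 30.96°;  2α = 61.93°
n_0 = (-0.2567, +0.9665)
n_1 = (-0.8392, +0.5438)
n_2 = (+0.1590, -0.9873)
n_3 = (+0.7852, -0.6193)
n_4 = (+0.7152, +0.6989)
  (0,1): δ = 137.82°  ·
  (0,2): δ = 5.73°  ✓
  (0,3): δ = 36.86°  ✓
  (0,4): δ = 119.46°  ·
  (1,2): δ = 47.91°  ✓
  (1,3): δ = 5.32°  ✓
  (1,4): δ = 77.28°  ·
  (2,3): δ = 137.41°  ·
  (2,4): δ = 54.81°  ✓
  (3,4): δ = 97.40°  ·
antipodal pairs: 5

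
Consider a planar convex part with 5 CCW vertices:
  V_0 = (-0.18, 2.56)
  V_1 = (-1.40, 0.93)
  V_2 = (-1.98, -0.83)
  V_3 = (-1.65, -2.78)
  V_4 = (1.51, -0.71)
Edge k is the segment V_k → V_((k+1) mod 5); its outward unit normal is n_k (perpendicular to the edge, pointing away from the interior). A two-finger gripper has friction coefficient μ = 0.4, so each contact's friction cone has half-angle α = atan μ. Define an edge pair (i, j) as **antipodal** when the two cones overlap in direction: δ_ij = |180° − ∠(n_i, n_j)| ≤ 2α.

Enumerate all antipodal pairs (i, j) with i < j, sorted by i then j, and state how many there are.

α = atan 0.4 = 21.80°;  2α = 43.60°
n_0 = (-0.8006, +0.5992)
n_1 = (-0.9498, +0.3130)
n_2 = (-0.9860, -0.1669)
n_3 = (+0.5480, -0.8365)
n_4 = (+0.8884, +0.4591)
  (0,1): δ = 161.43°  ·
  (0,2): δ = 133.58°  ·
  (0,3): δ = 19.96°  ✓
  (0,4): δ = 64.14°  ·
  (1,2): δ = 152.16°  ·
  (1,3): δ = 38.53°  ✓
  (1,4): δ = 45.57°  ·
  (2,3): δ = 66.38°  ·
  (2,4): δ = 17.73°  ✓
  (3,4): δ = 95.90°  ·
antipodal pairs: 3

count = 3; pairs: (0,3), (1,3), (2,4)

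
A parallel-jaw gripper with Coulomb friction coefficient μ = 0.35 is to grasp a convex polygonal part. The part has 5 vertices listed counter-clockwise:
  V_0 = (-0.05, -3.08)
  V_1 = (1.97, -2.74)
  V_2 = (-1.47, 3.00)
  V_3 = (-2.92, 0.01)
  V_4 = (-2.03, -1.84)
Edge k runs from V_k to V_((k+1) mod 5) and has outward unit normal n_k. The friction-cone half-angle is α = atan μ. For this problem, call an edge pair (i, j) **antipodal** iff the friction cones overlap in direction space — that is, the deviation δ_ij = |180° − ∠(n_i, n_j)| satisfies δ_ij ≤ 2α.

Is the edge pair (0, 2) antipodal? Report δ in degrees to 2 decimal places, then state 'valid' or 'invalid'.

α = atan 0.35 = 19.29°;  2α = 38.58°
edge 0: e_0 = (+2.02, +0.34);  n_0 = (+0.1660, -0.9861)
edge 2: e_2 = (-1.45, -2.99);  n_2 = (-0.8998, +0.4363)
∠(n_0, n_2) = 125.43°
δ = |180° − 125.43°| = 54.57°
54.57° > 2α = 38.58°  →  invalid

δ = 54.57°, invalid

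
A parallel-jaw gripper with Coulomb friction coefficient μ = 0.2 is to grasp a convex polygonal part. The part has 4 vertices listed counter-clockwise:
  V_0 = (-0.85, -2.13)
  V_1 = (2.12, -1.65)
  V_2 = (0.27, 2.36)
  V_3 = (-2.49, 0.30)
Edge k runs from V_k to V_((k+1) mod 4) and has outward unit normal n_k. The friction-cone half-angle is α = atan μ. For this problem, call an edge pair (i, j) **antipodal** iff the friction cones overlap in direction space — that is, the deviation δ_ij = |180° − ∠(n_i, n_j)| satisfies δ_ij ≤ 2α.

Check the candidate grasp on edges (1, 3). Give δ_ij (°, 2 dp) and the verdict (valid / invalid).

α = atan 0.2 = 11.31°;  2α = 22.62°
edge 1: e_1 = (-1.85, +4.01);  n_1 = (+0.9080, +0.4189)
edge 3: e_3 = (+1.64, -2.43);  n_3 = (-0.8289, -0.5594)
∠(n_1, n_3) = 170.75°
δ = |180° − 170.75°| = 9.25°
9.25° ≤ 2α = 22.62°  →  valid

δ = 9.25°, valid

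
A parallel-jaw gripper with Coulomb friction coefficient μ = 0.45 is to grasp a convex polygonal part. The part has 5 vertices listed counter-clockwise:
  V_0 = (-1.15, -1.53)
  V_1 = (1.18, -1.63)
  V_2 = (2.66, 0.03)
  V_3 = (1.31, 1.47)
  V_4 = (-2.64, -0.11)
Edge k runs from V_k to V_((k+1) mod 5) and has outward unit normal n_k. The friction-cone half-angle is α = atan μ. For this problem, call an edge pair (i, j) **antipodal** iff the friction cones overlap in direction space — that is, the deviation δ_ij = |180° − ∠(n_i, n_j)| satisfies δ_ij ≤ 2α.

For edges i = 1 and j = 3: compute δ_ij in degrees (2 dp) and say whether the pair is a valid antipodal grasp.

α = atan 0.45 = 24.23°;  2α = 48.46°
edge 1: e_1 = (+1.48, +1.66);  n_1 = (+0.7464, -0.6655)
edge 3: e_3 = (-3.95, -1.58);  n_3 = (-0.3714, +0.9285)
∠(n_1, n_3) = 153.52°
δ = |180° − 153.52°| = 26.48°
26.48° ≤ 2α = 48.46°  →  valid

δ = 26.48°, valid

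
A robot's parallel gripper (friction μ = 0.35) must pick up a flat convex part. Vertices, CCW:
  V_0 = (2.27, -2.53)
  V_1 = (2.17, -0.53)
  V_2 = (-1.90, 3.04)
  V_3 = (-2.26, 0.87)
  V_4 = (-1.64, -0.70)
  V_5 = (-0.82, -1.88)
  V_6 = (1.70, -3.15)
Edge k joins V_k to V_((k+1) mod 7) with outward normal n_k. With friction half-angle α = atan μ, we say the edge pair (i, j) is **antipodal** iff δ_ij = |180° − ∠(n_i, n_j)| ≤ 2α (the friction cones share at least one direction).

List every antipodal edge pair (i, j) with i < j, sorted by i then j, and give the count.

count = 7; pairs: (0,2), (0,3), (0,4), (1,3), (1,4), (1,5), (2,6)

α = atan 0.35 = 19.29°;  2α = 38.58°
n_0 = (+0.9988, +0.0499)
n_1 = (+0.6594, +0.7518)
n_2 = (-0.9865, +0.1637)
n_3 = (-0.9301, -0.3673)
n_4 = (-0.8212, -0.5707)
n_5 = (-0.4500, -0.8930)
n_6 = (+0.7362, -0.6768)
  (0,1): δ = 134.12°  ·
  (0,2): δ = 12.28°  ✓
  (0,3): δ = 18.69°  ✓
  (0,4): δ = 31.93°  ✓
  (0,5): δ = 60.39°  ·
  (0,6): δ = 134.54°  ·
  (1,2): δ = 58.16°  ·
  (1,3): δ = 27.20°  ✓
  (1,4): δ = 13.95°  ✓
  (1,5): δ = 14.51°  ✓
  (1,6): δ = 88.66°  ·
  (2,3): δ = 149.03°  ·
  (2,4): δ = 135.78°  ·
  (2,5): δ = 107.33°  ·
  (2,6): δ = 33.17°  ✓
  (3,4): δ = 166.75°  ·
  (3,5): δ = 138.30°  ·
  (3,6): δ = 64.14°  ·
  (4,5): δ = 151.54°  ·
  (4,6): δ = 77.39°  ·
  (5,6): δ = 105.85°  ·
antipodal pairs: 7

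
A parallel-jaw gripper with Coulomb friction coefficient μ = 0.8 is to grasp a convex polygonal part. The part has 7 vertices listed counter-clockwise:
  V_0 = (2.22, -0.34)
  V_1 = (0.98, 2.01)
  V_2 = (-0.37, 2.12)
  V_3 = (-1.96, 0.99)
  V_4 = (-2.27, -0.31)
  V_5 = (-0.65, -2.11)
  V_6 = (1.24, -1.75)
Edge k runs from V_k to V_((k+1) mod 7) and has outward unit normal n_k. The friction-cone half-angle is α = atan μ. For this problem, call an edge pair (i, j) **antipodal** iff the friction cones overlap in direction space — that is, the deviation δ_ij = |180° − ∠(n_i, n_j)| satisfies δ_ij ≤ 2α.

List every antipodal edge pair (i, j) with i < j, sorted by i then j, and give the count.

count = 11; pairs: (0,3), (0,4), (0,5), (1,4), (1,5), (1,6), (2,5), (2,6), (3,5), (3,6), (4,6)

α = atan 0.8 = 38.66°;  2α = 77.32°
n_0 = (+0.8844, +0.4667)
n_1 = (+0.0812, +0.9967)
n_2 = (-0.5793, +0.8151)
n_3 = (-0.9727, +0.2320)
n_4 = (-0.7433, -0.6690)
n_5 = (+0.1871, -0.9823)
n_6 = (+0.8211, -0.5707)
  (0,1): δ = 122.48°  ·
  (0,2): δ = 82.42°  ·
  (0,3): δ = 41.23°  ✓
  (0,4): δ = 14.17°  ✓
  (0,5): δ = 72.97°  ✓
  (0,6): δ = 117.38°  ·
  (1,2): δ = 139.94°  ·
  (1,3): δ = 98.75°  ·
  (1,4): δ = 43.35°  ✓
  (1,5): δ = 15.44°  ✓
  (1,6): δ = 59.86°  ✓
  (2,3): δ = 138.81°  ·
  (2,4): δ = 83.41°  ·
  (2,5): δ = 24.62°  ✓
  (2,6): δ = 19.80°  ✓
  (3,4): δ = 124.60°  ·
  (3,5): δ = 65.80°  ✓
  (3,6): δ = 21.39°  ✓
  (4,5): δ = 121.20°  ·
  (4,6): δ = 76.79°  ✓
  (5,6): δ = 135.58°  ·
antipodal pairs: 11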